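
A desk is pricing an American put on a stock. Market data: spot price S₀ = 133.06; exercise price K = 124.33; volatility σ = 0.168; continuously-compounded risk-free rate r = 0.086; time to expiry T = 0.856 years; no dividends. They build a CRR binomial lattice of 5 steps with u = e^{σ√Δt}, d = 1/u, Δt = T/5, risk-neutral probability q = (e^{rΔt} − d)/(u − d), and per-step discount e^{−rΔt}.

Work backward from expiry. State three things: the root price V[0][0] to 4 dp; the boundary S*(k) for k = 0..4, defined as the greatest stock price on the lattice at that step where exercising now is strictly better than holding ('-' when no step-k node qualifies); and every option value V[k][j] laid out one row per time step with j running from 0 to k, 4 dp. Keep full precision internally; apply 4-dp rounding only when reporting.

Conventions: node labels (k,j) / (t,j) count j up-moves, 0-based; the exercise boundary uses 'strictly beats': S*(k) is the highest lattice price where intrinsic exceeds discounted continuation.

params: Δt=0.17120 u=1.07199 d=0.93285 q=0.58923 e^(-rΔt)=0.98538
t_5 payoffs: 30.3352 16.3157 0.2051 0.0000 0.0000 0.0000
t_4: node(4,0) S=100.7610 payoff=23.5690 vs cont=21.7519 → 23.5690 [stop]  node(4,1) S=115.7897 payoff=8.5403 vs cont=6.7232 → 8.5403 [stop]  node(4,2) S=133.0600 payoff=0.0000 vs cont=0.0830 → 0.0830 [wait]  node(4,3) S=152.9062 payoff=0.0000 vs cont=0.0000 → 0.0000 [wait]  node(4,4) S=175.7125 payoff=0.0000 vs cont=0.0000 → 0.0000 [wait]  ⇒ S*(4)=115.7897
t_3: node(3,0) S=108.0143 payoff=16.3157 vs cont=14.4986 → 16.3157 [stop]  node(3,1) S=124.1249 payoff=0.2051 vs cont=3.5050 → 3.5050 [wait]  node(3,2) S=142.6383 payoff=0.0000 vs cont=0.0336 → 0.0336 [wait]  node(3,3) S=163.9132 payoff=0.0000 vs cont=0.0000 → 0.0000 [wait]  ⇒ S*(3)=108.0143
t_2: node(2,0) S=115.7897 payoff=8.5403 vs cont=8.6391 → 8.6391 [wait]  node(2,1) S=133.0600 payoff=0.0000 vs cont=1.4382 → 1.4382 [wait]  node(2,2) S=152.9062 payoff=0.0000 vs cont=0.0136 → 0.0136 [wait]  ⇒ S*(2)=-
t_1: node(1,0) S=124.1249 payoff=0.2051 vs cont=4.3319 → 4.3319 [wait]  node(1,1) S=142.6383 payoff=0.0000 vs cont=0.5900 → 0.5900 [wait]  ⇒ S*(1)=-
t_0: node(0,0) S=133.0600 payoff=0.0000 vs cont=2.0960 → 2.0960 [wait]  ⇒ S*(0)=-

price = 2.0960
boundary = - - - 108.0143 115.7897
tree:
2.0960
4.3319 0.5900
8.6391 1.4382 0.0136
16.3157 3.5050 0.0336 0.0000
23.5690 8.5403 0.0830 0.0000 0.0000
30.3352 16.3157 0.2051 0.0000 0.0000 0.0000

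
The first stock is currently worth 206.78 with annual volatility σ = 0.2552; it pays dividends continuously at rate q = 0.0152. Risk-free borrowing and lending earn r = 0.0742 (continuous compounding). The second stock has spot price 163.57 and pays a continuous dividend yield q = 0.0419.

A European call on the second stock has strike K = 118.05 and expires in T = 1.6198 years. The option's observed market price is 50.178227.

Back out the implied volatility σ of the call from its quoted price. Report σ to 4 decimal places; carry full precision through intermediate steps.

At σ = 0.2413 the Black–Scholes value reproduces the quote:
σ√T = 0.2413·√1.6198 = 0.307106
d₁ = (ln(S/K) + (r−q+σ²/2)T) / (σ√T) = (ln(163.57/118.05) + (0.0742−0.0419+0.2413²/2)·1.6198) / 0.307106 = (0.326133 + 0.099477) / 0.307106 = 1.385872
d₂ = d₁ − σ√T = 1.385872 − 0.307106 = 1.078766
e^{−rT} = 0.886753
e^{−qT} = 0.934382
N(d₁) = 0.917107,  N(d₂) = 0.859654
V = S·e^{−qT}·N(d₁) − K·e^{−rT}·N(d₂) = 140.167799 − 89.989572 = 50.178227 (the observed quote) — the price is monotone increasing in volatility, hence this σ is the only solution

sigma = 0.2413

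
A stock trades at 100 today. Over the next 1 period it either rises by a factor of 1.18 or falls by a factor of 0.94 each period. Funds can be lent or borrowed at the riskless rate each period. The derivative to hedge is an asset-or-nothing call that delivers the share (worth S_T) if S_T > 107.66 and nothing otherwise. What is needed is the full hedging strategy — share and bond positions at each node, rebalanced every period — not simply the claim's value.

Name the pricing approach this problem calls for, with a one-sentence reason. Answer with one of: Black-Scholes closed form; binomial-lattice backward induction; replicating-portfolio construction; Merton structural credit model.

framework: replicating-portfolio construction

Key observation: the mandate to exhibit the hedge at every date and state singles out the replicating-portfolio construction on the 1-period tree with factors 1.18 and 0.94 from 100.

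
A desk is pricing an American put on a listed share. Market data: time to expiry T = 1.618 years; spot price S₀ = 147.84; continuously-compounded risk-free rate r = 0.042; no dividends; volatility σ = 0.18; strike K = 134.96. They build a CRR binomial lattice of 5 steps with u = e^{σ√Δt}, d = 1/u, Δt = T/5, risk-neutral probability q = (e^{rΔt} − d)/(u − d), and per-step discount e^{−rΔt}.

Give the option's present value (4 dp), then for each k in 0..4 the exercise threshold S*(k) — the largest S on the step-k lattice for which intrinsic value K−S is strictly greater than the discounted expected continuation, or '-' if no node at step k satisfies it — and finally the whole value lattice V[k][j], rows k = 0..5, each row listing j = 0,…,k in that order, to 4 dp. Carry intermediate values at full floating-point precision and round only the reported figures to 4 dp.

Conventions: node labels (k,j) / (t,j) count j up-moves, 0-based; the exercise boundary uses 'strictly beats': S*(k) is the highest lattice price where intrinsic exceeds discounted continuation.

params: Δt=0.32360 u=1.10782 d=0.90267 q=0.54113 e^(-rΔt)=0.98650
t_5 payoffs: 46.3577 26.2214 1.5088 0.0000 0.0000 0.0000
t_4: node(4,0) S=98.1555 payoff=36.8045 vs cont=34.9827 → 36.8045 [stop]  node(4,1) S=120.4629 payoff=14.4971 vs cont=12.6753 → 14.4971 [stop]  node(4,2) S=147.8400 payoff=0.0000 vs cont=0.6830 → 0.6830 [wait]  node(4,3) S=181.4390 payoff=0.0000 vs cont=0.0000 → 0.0000 [wait]  node(4,4) S=222.6740 payoff=0.0000 vs cont=0.0000 → 0.0000 [wait]  ⇒ S*(4)=120.4629
t_3: node(3,0) S=108.7386 payoff=26.2214 vs cont=24.3995 → 26.2214 [stop]  node(3,1) S=133.4512 payoff=1.5088 vs cont=6.9271 → 6.9271 [wait]  node(3,2) S=163.7802 payoff=0.0000 vs cont=0.3092 → 0.3092 [wait]  node(3,3) S=201.0019 payoff=0.0000 vs cont=0.0000 → 0.0000 [wait]  ⇒ S*(3)=108.7386
t_2: node(2,0) S=120.4629 payoff=14.4971 vs cont=15.5677 → 15.5677 [wait]  node(2,1) S=147.8400 payoff=0.0000 vs cont=3.3008 → 3.3008 [wait]  node(2,2) S=181.4390 payoff=0.0000 vs cont=0.1400 → 0.1400 [wait]  ⇒ S*(2)=-
t_1: node(1,0) S=133.4512 payoff=1.5088 vs cont=8.8092 → 8.8092 [wait]  node(1,1) S=163.7802 payoff=0.0000 vs cont=1.5689 → 1.5689 [wait]  ⇒ S*(1)=-
t_0: node(0,0) S=147.8400 payoff=0.0000 vs cont=4.8253 → 4.8253 [wait]  ⇒ S*(0)=-

price = 4.8253
boundary = - - - 108.7386 120.4629
tree:
4.8253
8.8092 1.5689
15.5677 3.3008 0.1400
26.2214 6.9271 0.3092 0.0000
36.8045 14.4971 0.6830 0.0000 0.0000
46.3577 26.2214 1.5088 0.0000 0.0000 0.0000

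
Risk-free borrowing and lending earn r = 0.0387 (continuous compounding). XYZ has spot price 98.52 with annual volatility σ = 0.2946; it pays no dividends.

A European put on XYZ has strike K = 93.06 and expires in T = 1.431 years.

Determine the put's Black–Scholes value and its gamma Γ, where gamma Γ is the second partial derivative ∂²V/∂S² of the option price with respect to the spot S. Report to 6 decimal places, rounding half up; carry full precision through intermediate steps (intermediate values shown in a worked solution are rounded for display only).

price = 8.460977
Γ = 0.010165

σ√T = 0.2946·√1.431 = 0.352414
d₁ = (ln(S/K) + (r+σ²/2)T) / (σ√T) = (ln(98.52/93.06) + (0.0387+0.2946²/2)·1.431) / 0.352414 = (0.057015 + 0.117477) / 0.352414 = 0.495136
d₂ = d₁ − σ√T = 0.495136 − 0.352414 = 0.142722
e^{−rT} = 0.946126
N(−d₁) = 0.310252,  N(−d₂) = 0.443255
Put price V = K·e^{−rT}·N(−d₂) − S·N(−d₁) = 39.027025 − 30.566048 = 8.460977
φ(d₁) = (1/√(2π))·e^{−d₁²/2} = 0.352918
Γ = φ(d₁) / (S·σ·√T) = 0.010165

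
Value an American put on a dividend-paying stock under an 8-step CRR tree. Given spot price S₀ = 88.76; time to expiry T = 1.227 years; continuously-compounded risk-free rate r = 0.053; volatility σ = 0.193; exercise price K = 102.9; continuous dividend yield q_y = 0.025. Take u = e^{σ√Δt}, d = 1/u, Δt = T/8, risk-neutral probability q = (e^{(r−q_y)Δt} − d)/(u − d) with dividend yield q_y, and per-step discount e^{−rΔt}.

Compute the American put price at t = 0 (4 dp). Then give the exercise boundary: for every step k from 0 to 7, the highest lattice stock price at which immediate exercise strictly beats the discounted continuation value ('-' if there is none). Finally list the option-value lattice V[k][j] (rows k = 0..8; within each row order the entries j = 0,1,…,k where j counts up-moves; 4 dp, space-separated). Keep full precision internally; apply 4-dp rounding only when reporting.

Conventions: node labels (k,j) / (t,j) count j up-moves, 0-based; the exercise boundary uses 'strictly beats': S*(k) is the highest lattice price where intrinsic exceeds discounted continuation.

Δt=0.15338, u=1.07851, d=0.92720, q=0.50956, disc=e^(-rΔt)=0.99190
k=8 terminal: V=max(K-S,0) → 54.4149 46.5024 37.2986 26.5929 14.1400 0.0000 0.0000 0.0000 0.0000
k=7: j=0 S=52.2919 intr=50.6081 cont=49.9751 V=50.6081[EX]; j=1 S=60.8257 intr=42.0743 cont=41.4740 V=42.0743[EX]; j=2 S=70.7521 intr=32.1479 cont=31.5856 V=32.1479[EX]; j=3 S=82.2984 intr=20.6016 cont=20.0835 V=20.6016[EX]; j=4 S=95.7290 intr=7.1710 cont=6.8787 V=7.1710[EX]; j=5 S=111.3514 intr=0.0000 cont=0.0000 V=0.0000[hold]; j=6 S=129.5232 intr=0.0000 cont=0.0000 V=0.0000[hold]; j=7 S=150.6606 intr=0.0000 cont=0.0000 V=0.0000[hold]  S*(7)=95.7290
k=6: j=0 S=56.3976 intr=46.5024 cont=45.8851 V=46.5024[EX]; j=1 S=65.6014 intr=37.2986 cont=36.7166 V=37.2986[EX]; j=2 S=76.3071 intr=26.5929 cont=26.0518 V=26.5929[EX]; j=3 S=88.7600 intr=14.1400 cont=13.6466 V=14.1400[EX]; j=4 S=103.2451 intr=0.0000 cont=3.4885 V=3.4885[hold]; j=5 S=120.0941 intr=0.0000 cont=0.0000 V=0.0000[hold]; j=6 S=139.6927 intr=0.0000 cont=0.0000 V=0.0000[hold]  S*(6)=88.7600
k=5: j=0 S=60.8257 intr=42.0743 cont=41.4740 V=42.0743[EX]; j=1 S=70.7521 intr=32.1479 cont=31.5856 V=32.1479[EX]; j=2 S=82.2984 intr=20.6016 cont=20.0835 V=20.6016[EX]; j=3 S=95.7290 intr=7.1710 cont=8.6419 V=8.6419[hold]; j=4 S=111.3514 intr=0.0000 cont=1.6971 V=1.6971[hold]; j=5 S=129.5232 intr=0.0000 cont=0.0000 V=0.0000[hold]  S*(5)=82.2984
k=4: j=0 S=65.6014 intr=37.2986 cont=36.7166 V=37.2986[EX]; j=1 S=76.3071 intr=26.5929 cont=26.0518 V=26.5929[EX]; j=2 S=88.7600 intr=14.1400 cont=14.3901 V=14.3901[hold]; j=3 S=103.2451 intr=0.0000 cont=5.0618 V=5.0618[hold]; j=4 S=120.0941 intr=0.0000 cont=0.8256 V=0.8256[hold]  S*(4)=76.3071
k=3: j=0 S=70.7521 intr=32.1479 cont=31.5856 V=32.1479[EX]; j=1 S=82.2984 intr=20.6016 cont=20.2099 V=20.6016[EX]; j=2 S=95.7290 intr=7.1710 cont=9.5588 V=9.5588[hold]; j=3 S=111.3514 intr=0.0000 cont=2.8797 V=2.8797[hold]  S*(3)=82.2984
k=2: j=0 S=76.3071 intr=26.5929 cont=26.0518 V=26.5929[EX]; j=1 S=88.7600 intr=14.1400 cont=14.8535 V=14.8535[hold]; j=2 S=103.2451 intr=0.0000 cont=6.1056 V=6.1056[hold]  S*(2)=76.3071
k=1: j=0 S=82.2984 intr=20.6016 cont=20.4441 V=20.6016[EX]; j=1 S=95.7290 intr=7.1710 cont=10.3118 V=10.3118[hold]  S*(1)=82.2984
k=0: j=0 S=88.7600 intr=14.1400 cont=15.2340 V=15.2340[hold]  S*(0)=-

price = 15.2340
boundary = - 82.2984 76.3071 82.2984 76.3071 82.2984 88.7600 95.7290
tree:
15.2340
20.6016 10.3118
26.5929 14.8535 6.1056
32.1479 20.6016 9.5588 2.8797
37.2986 26.5929 14.3901 5.0618 0.8256
42.0743 32.1479 20.6016 8.6419 1.6971 0.0000
46.5024 37.2986 26.5929 14.1400 3.4885 0.0000 0.0000
50.6081 42.0743 32.1479 20.6016 7.1710 0.0000 0.0000 0.0000
54.4149 46.5024 37.2986 26.5929 14.1400 0.0000 0.0000 0.0000 0.0000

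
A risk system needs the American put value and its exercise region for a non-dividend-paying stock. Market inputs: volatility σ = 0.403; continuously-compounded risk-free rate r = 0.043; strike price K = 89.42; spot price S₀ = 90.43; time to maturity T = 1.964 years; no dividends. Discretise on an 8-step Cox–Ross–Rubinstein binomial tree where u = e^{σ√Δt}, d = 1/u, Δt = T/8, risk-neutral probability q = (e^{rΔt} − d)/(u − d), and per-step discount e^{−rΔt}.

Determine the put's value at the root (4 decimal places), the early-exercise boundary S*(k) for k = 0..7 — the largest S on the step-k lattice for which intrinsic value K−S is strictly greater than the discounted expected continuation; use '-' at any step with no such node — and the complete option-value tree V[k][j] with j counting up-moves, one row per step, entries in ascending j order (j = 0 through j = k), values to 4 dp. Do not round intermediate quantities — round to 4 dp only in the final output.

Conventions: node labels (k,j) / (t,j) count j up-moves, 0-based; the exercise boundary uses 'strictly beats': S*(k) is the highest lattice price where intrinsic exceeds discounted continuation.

params: Δt=0.24550 u=1.22101 d=0.81899 q=0.47664 e^(-rΔt)=0.98950
t_8 payoffs: 71.1154 62.1304 48.7349 28.7639 0.0000 0.0000 0.0000 0.0000 0.0000
t_7: node(7,0) S=22.3500 payoff=67.0700 vs cont=66.1310 → 67.0700 [stop]  node(7,1) S=33.3209 payoff=56.0991 vs cont=55.1601 → 56.0991 [stop]  node(7,2) S=49.6770 payoff=39.7430 vs cont=38.8040 → 39.7430 [stop]  node(7,3) S=74.0616 payoff=15.3584 vs cont=14.8957 → 15.3584 [stop]  node(7,4) S=110.4159 payoff=0.0000 vs cont=0.0000 → 0.0000 [wait]  node(7,5) S=164.6152 payoff=0.0000 vs cont=0.0000 → 0.0000 [wait]  node(7,6) S=245.4191 payoff=0.0000 vs cont=0.0000 → 0.0000 [wait]  node(7,7) S=365.8868 payoff=0.0000 vs cont=0.0000 → 0.0000 [wait]  ⇒ S*(7)=74.0616
t_6: node(6,0) S=27.2896 payoff=62.1304 vs cont=61.1914 → 62.1304 [stop]  node(6,1) S=40.6851 payoff=48.7349 vs cont=47.7959 → 48.7349 [stop]  node(6,2) S=60.6561 payoff=28.7639 vs cont=27.8249 → 28.7639 [stop]  node(6,3) S=90.4300 payoff=0.0000 vs cont=7.9535 → 7.9535 [wait]  node(6,4) S=134.8189 payoff=0.0000 vs cont=0.0000 → 0.0000 [wait]  node(6,5) S=200.9968 payoff=0.0000 vs cont=0.0000 → 0.0000 [wait]  node(6,6) S=299.6591 payoff=0.0000 vs cont=0.0000 → 0.0000 [wait]  ⇒ S*(6)=60.6561
t_5: node(5,0) S=33.3209 payoff=56.0991 vs cont=55.1601 → 56.0991 [stop]  node(5,1) S=49.6770 payoff=39.7430 vs cont=38.8040 → 39.7430 [stop]  node(5,2) S=74.0616 payoff=15.3584 vs cont=18.6469 → 18.6469 [wait]  node(5,3) S=110.4159 payoff=0.0000 vs cont=4.1188 → 4.1188 [wait]  node(5,4) S=164.6152 payoff=0.0000 vs cont=0.0000 → 0.0000 [wait]  node(5,5) S=245.4191 payoff=0.0000 vs cont=0.0000 → 0.0000 [wait]  ⇒ S*(5)=49.6770
t_4: node(4,0) S=40.6851 payoff=48.7349 vs cont=47.7959 → 48.7349 [stop]  node(4,1) S=60.6561 payoff=28.7639 vs cont=29.3759 → 29.3759 [wait]  node(4,2) S=90.4300 payoff=0.0000 vs cont=11.5991 → 11.5991 [wait]  node(4,3) S=134.8189 payoff=0.0000 vs cont=2.1330 → 2.1330 [wait]  node(4,4) S=200.9968 payoff=0.0000 vs cont=0.0000 → 0.0000 [wait]  ⇒ S*(4)=40.6851
t_3: node(3,0) S=49.6770 payoff=39.7430 vs cont=39.0927 → 39.7430 [stop]  node(3,1) S=74.0616 payoff=15.3584 vs cont=20.6832 → 20.6832 [wait]  node(3,2) S=110.4159 payoff=0.0000 vs cont=7.0127 → 7.0127 [wait]  node(3,3) S=164.6152 payoff=0.0000 vs cont=1.1046 → 1.1046 [wait]  ⇒ S*(3)=49.6770
t_2: node(2,0) S=60.6561 payoff=28.7639 vs cont=30.3363 → 30.3363 [wait]  node(2,1) S=90.4300 payoff=0.0000 vs cont=14.0185 → 14.0185 [wait]  node(2,2) S=134.8189 payoff=0.0000 vs cont=4.1526 → 4.1526 [wait]  ⇒ S*(2)=-
t_1: node(1,0) S=74.0616 payoff=15.3584 vs cont=22.3216 → 22.3216 [wait]  node(1,1) S=110.4159 payoff=0.0000 vs cont=9.2181 → 9.2181 [wait]  ⇒ S*(1)=-
t_0: node(0,0) S=90.4300 payoff=0.0000 vs cont=15.9071 → 15.9071 [wait]  ⇒ S*(0)=-

price = 15.9071
boundary = - - - 49.6770 40.6851 49.6770 60.6561 74.0616
tree:
15.9071
22.3216 9.2181
30.3363 14.0185 4.1526
39.7430 20.6832 7.0127 1.1046
48.7349 29.3759 11.5991 2.1330 0.0000
56.0991 39.7430 18.6469 4.1188 0.0000 0.0000
62.1304 48.7349 28.7639 7.9535 0.0000 0.0000 0.0000
67.0700 56.0991 39.7430 15.3584 0.0000 0.0000 0.0000 0.0000
71.1154 62.1304 48.7349 28.7639 0.0000 0.0000 0.0000 0.0000 0.0000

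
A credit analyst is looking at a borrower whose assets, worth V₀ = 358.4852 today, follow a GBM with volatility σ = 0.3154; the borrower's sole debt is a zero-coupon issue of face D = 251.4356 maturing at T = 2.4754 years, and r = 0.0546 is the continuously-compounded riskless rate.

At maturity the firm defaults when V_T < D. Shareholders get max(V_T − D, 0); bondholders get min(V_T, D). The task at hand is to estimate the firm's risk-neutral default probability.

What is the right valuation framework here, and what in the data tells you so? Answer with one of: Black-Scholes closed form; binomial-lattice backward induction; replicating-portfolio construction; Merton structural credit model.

Key observation: assets follow a GBM and default happens iff V_T < 251.4356; valuing claims on that split (equity as a call, risky debt as the residual) is the structural model's definition.

framework: Merton structural credit model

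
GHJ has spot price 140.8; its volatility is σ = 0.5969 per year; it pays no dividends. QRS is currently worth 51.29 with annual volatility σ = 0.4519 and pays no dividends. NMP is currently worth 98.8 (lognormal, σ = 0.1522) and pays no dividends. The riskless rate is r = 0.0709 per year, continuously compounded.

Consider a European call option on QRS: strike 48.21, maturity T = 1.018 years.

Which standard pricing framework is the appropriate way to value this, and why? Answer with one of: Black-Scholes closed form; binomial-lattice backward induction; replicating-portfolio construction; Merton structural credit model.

framework: Black-Scholes closed form

Key observation: a European-exercise option on QRS struck at 48.21 — a GBM underlying with constant parameters — admits an analytic price: the data contain no early exercise, no discrete tree, no debt structure.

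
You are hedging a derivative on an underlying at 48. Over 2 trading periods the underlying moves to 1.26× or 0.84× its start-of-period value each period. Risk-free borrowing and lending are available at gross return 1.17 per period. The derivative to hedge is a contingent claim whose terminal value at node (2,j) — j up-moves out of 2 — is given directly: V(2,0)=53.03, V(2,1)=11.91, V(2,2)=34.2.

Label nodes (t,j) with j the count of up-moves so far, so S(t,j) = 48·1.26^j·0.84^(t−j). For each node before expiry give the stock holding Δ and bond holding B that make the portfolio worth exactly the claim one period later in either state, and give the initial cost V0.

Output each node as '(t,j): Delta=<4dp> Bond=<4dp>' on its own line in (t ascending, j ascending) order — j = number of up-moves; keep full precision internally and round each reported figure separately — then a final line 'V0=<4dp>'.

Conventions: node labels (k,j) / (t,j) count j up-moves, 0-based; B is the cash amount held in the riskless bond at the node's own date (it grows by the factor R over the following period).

(0,0): Delta=0.3689 Bond=2.4232
(1,0): Delta=-2.4282 Bond=115.6154
(1,1): Delta=0.8775 Bond=-27.9231
V0=20.1321

Risk-neutral probability p* = (R−d)/(u−d) = (1.17−0.84)/(1.26−0.84) = 0.7857.
Payoffs at expiry: V(2,0)=53.0300, V(2,1)=11.9100, V(2,2)=34.2000
(1,0): S=40.3200. Δ = (V_up−V_dn)/(S_up−S_dn) = (11.9100−53.0300)/(50.8032−33.8688) = -2.4282. V = [p*·11.9100 + (1−p*)·53.0300]/1.17 = 17.7106. B = V − Δ·S = 115.6154.
(1,1): S=60.4800. Δ = (V_up−V_dn)/(S_up−S_dn) = (34.2000−11.9100)/(76.2048−50.8032) = 0.8775. V = [p*·34.2000 + (1−p*)·11.9100]/1.17 = 25.1484. B = V − Δ·S = -27.9231.
(0,0): S=48.0000. Δ = (V_up−V_dn)/(S_up−S_dn) = (25.1484−17.7106)/(60.4800−40.3200) = 0.3689. V = [p*·25.1484 + (1−p*)·17.7106]/1.17 = 20.1321. B = V − Δ·S = 2.4232.
Check: Δ(0,0)·S0 + B(0,0) = 20.1321 = V0.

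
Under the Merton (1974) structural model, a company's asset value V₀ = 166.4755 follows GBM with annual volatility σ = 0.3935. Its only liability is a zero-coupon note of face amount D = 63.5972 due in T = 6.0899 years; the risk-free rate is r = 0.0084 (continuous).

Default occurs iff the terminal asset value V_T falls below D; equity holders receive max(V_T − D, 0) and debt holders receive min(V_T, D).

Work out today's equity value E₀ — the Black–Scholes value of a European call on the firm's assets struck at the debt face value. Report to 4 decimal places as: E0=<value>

E0=112.9694

With assets at 166.4755 and a single debt payment of 63.5972 at 6.0899 years:
d₁ = [ln(V₀/D) + (r + σ²/2)T] / (σ√T)
   = [ln(166.4755/63.5972) + (0.0084 + 0.5·0.3935²)·6.0899] / (0.3935·√6.0899)
   = [0.962279 + 0.522642] / 0.971068 = 1.529162
d₂ = d₁ − σ√T = 1.529162 − 0.971068 = 0.558094
N(d₁) = 0.936888,  N(d₂) = 0.711610,  e^(−rT) = 0.950131
E₀ = V₀·N(d₁) − D·e^(−rT)·N(d₂)
   = 166.4755·0.936888 − 63.5972·0.950131·0.711610 = 112.969366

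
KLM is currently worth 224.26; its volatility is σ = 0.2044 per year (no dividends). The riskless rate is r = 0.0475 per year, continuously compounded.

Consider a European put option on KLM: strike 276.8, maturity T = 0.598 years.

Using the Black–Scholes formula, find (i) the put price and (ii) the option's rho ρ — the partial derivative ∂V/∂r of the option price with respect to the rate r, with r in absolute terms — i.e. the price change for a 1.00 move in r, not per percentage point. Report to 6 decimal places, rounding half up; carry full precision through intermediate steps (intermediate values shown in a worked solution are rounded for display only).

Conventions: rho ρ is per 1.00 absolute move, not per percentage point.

σ√T = 0.2044·√0.598 = 0.158063
d₁ = (ln(S/K) + (r+σ²/2)T) / (σ√T) = (ln(224.26/276.8) + (0.0475+0.2044²/2)·0.598) / 0.158063 = (-0.210489 + 0.040897) / 0.158063 = -1.072937
d₂ = d₁ − σ√T = -1.072937 − 0.158063 = -1.231000
e^{−rT} = 0.971995
N(−d₁) = 0.858350,  N(−d₂) = 0.890839
Put price V = K·e^{−rT}·N(−d₂) − S·N(−d₁) = 239.678449 − 192.493630 = 47.184819
ρ = −K·T·e^{−rT}·N(−d₂) = -143.327712

price = 47.184819
ρ = -143.327712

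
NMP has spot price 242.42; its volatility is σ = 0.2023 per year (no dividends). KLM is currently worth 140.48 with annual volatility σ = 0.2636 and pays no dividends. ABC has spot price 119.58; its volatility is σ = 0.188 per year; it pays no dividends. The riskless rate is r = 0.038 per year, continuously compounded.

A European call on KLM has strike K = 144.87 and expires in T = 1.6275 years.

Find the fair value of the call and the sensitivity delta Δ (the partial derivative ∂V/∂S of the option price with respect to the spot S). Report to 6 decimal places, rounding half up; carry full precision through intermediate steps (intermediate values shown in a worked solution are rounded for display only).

price = 20.698186
Δ = 0.602778

σ√T = 0.2636·√1.6275 = 0.336284
d₁ = (ln(S/K) + (r+σ²/2)T) / (σ√T) = (ln(140.48/144.87) + (0.038+0.2636²/2)·1.6275) / 0.336284 = (-0.030772 + 0.118388) / 0.336284 = 0.260544
d₂ = d₁ − σ√T = 0.260544 − 0.336284 = -0.075740
e^{−rT} = 0.940029
N(d₁) = 0.602778,  N(d₂) = 0.469813
Call price V = S·N(d₁) − K·e^{−rT}·N(d₂) = 84.678242 − 63.980057 = 20.698186
Δ = N(d₁) = 0.602778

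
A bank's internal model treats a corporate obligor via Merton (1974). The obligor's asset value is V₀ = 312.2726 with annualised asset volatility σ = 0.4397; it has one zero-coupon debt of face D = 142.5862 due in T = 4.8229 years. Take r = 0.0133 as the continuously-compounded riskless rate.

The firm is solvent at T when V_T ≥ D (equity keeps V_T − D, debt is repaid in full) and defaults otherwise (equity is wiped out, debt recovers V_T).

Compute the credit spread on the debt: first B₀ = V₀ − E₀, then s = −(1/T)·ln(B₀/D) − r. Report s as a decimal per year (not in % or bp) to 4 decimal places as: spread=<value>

spread=0.0322

Apply the equity-as-call identities (strike 142.5862, horizon 4.8229 years):
d₁ = [ln(V₀/D) + (r + σ²/2)T] / (σ√T)
   = [ln(312.2726/142.5862) + (0.0133 + 0.5·0.4397²)·4.8229] / (0.4397·√4.8229)
   = [0.783930 + 0.530365] / 0.965630 = 1.361075
d₂ = d₁ − σ√T = 1.361075 − 0.965630 = 0.395446
N(d₁) = 0.913255,  N(d₂) = 0.653743,  e^(−rT) = 0.937869
E₀ = V₀·N(d₁) − D·e^(−rT)·N(d₂)
   = 312.2726·0.913255 − 142.5862·0.937869·0.653743 = 197.761288
B₀ = V₀ − E₀ = 312.2726 − 197.761288 = 114.511312
spread = −(1/T)·ln(B₀/D) − r = −(1/4.8229)·ln(114.511312/142.5862) − 0.0133 = 0.03216499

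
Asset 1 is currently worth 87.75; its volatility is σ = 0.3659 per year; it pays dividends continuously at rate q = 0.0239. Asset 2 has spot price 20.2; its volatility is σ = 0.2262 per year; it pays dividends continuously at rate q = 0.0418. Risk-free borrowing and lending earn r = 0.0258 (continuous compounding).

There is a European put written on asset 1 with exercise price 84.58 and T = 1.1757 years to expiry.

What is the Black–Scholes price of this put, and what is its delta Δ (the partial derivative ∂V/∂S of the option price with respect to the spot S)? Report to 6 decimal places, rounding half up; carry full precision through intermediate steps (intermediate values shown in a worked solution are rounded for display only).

σ√T = 0.3659·√1.1757 = 0.396744
d₁ = (ln(S/K) + (r−q+σ²/2)T) / (σ√T) = (ln(87.75/84.58) + (0.0258−0.0239+0.3659²/2)·1.1757) / 0.396744 = (0.036794 + 0.080937) / 0.396744 = 0.296742
d₂ = d₁ − σ√T = 0.296742 − 0.396744 = -0.100002
e^{−rT} = 0.970122
e^{−qT} = 0.972292
N(−d₁) = 0.383332,  N(−d₂) = 0.539829
Put price V = K·e^{−rT}·N(−d₂) − S·e^{−qT}·N(−d₁) = 44.294526 − 32.705318 = 11.589208
Δ = −e^{−qT}·N(−d₁) = -0.372710

price = 11.589208
Δ = -0.372710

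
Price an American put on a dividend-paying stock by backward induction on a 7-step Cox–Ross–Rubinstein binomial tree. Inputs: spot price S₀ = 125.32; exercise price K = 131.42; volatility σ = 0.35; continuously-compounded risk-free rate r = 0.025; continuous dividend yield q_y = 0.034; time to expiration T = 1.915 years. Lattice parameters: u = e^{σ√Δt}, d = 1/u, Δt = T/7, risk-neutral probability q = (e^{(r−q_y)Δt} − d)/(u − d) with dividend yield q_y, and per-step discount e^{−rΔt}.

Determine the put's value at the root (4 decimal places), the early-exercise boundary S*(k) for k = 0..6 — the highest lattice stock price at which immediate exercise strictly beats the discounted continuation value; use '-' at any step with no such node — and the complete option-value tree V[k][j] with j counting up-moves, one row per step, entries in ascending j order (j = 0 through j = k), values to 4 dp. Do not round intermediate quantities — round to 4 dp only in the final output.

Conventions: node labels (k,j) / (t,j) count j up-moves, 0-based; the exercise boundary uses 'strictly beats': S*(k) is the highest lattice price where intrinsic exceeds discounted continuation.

Δt=0.27357  u=1.20089  d=0.83271  q=0.44768  discount=0.99318
step 7 (expiry): payoffs max(K−S,0) = 96.6268 81.2434 59.0582 27.0642 0.0000 0.0000 0.0000 0.0000
step 6: (k=6,j=0): S=41.7828, K−S=89.6372, hold=89.1283 ⇒ V=89.6372 exercise | (k=6,j=1): S=60.2567, K−S=71.1633, hold=70.8254 ⇒ V=71.1633 exercise | (k=6,j=2): S=86.8986, K−S=44.5214, hold=44.4302 ⇒ V=44.5214 exercise | (k=6,j=3): S=125.3200, K−S=6.1000, hold=14.8462 ⇒ V=14.8462 continue | (k=6,j=4): S=180.7290, K−S=0.0000, hold=0.0000 ⇒ V=0.0000 continue | (k=6,j=5): S=260.6366, K−S=0.0000, hold=0.0000 ⇒ V=0.0000 continue | (k=6,j=6): S=375.8746, K−S=0.0000, hold=0.0000 ⇒ V=0.0000 continue  boundary S*=86.8986
step 5: (k=5,j=0): S=50.1766, K−S=81.2434, hold=80.8122 ⇒ V=81.2434 exercise | (k=5,j=1): S=72.3618, K−S=59.0582, hold=58.8324 ⇒ V=59.0582 exercise | (k=5,j=2): S=104.3558, K−S=27.0642, hold=31.0234 ⇒ V=31.0234 continue | (k=5,j=3): S=150.4957, K−S=0.0000, hold=8.1439 ⇒ V=8.1439 continue | (k=5,j=4): S=217.0360, K−S=0.0000, hold=0.0000 ⇒ V=0.0000 continue | (k=5,j=5): S=312.9963, K−S=0.0000, hold=0.0000 ⇒ V=0.0000 continue  boundary S*=72.3618
step 4: (k=4,j=0): S=60.2567, K−S=71.1633, hold=70.8254 ⇒ V=71.1633 exercise | (k=4,j=1): S=86.8986, K−S=44.5214, hold=46.1906 ⇒ V=46.1906 continue | (k=4,j=2): S=125.3200, K−S=6.1000, hold=20.6390 ⇒ V=20.6390 continue | (k=4,j=3): S=180.7290, K−S=0.0000, hold=4.4674 ⇒ V=4.4674 continue | (k=4,j=4): S=260.6366, K−S=0.0000, hold=0.0000 ⇒ V=0.0000 continue  boundary S*=60.2567
step 3: (k=3,j=0): S=72.3618, K−S=59.0582, hold=59.5746 ⇒ V=59.5746 continue | (k=3,j=1): S=104.3558, K−S=27.0642, hold=34.5147 ⇒ V=34.5147 continue | (k=3,j=2): S=150.4957, K−S=0.0000, hold=13.3079 ⇒ V=13.3079 continue | (k=3,j=3): S=217.0360, K−S=0.0000, hold=2.4506 ⇒ V=2.4506 continue  boundary S*=-
step 2: (k=2,j=0): S=86.8986, K−S=44.5214, hold=48.0262 ⇒ V=48.0262 continue | (k=2,j=1): S=125.3200, K−S=6.1000, hold=24.8503 ⇒ V=24.8503 continue | (k=2,j=2): S=180.7290, K−S=0.0000, hold=8.3897 ⇒ V=8.3897 continue  boundary S*=-
step 1: (k=1,j=0): S=104.3558, K−S=27.0642, hold=37.3941 ⇒ V=37.3941 continue | (k=1,j=1): S=150.4957, K−S=0.0000, hold=17.3620 ⇒ V=17.3620 continue  boundary S*=-
step 0: (k=0,j=0): S=125.3200, K−S=6.1000, hold=28.2324 ⇒ V=28.2324 continue  boundary S*=-

price = 28.2324
boundary = - - - - 60.2567 72.3618 86.8986
tree:
28.2324
37.3941 17.3620
48.0262 24.8503 8.3897
59.5746 34.5147 13.3079 2.4506
71.1633 46.1906 20.6390 4.4674 0.0000
81.2434 59.0582 31.0234 8.1439 0.0000 0.0000
89.6372 71.1633 44.5214 14.8462 0.0000 0.0000 0.0000
96.6268 81.2434 59.0582 27.0642 0.0000 0.0000 0.0000 0.0000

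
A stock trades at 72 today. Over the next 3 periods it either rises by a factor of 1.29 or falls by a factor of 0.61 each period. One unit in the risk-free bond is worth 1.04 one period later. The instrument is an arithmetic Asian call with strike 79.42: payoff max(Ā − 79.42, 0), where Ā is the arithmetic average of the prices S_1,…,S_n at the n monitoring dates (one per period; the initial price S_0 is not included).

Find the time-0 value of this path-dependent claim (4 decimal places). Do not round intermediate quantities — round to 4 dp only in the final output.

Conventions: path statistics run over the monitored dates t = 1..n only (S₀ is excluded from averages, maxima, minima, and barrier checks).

Under the martingale measure an up-move has probability p* = 0.6324; value the claim as the probability-weighted average of per-path payoffs, discounted 3 periods at R = 1.04.
Enumerate all 2^3 = 8 price paths (U = up ×1.29, D = down ×0.61); each path with k up-moves has probability p*^k·(1−p*)^(3−k).
DDD: Ā=29.0179, payoff=0.0000, prob=0.049693
UDD: Ā=61.3658, payoff=0.0000, prob=0.085472
DUD: Ā=45.0458, payoff=0.0000, prob=0.085472
UUD: Ā=95.2608, payoff=15.8408, prob=0.147011
DDU: Ā=35.0906, payoff=0.0000, prob=0.085472
UDU: Ā=74.2080, payoff=0.0000, prob=0.147011
DUU: Ā=57.8880, payoff=0.0000, prob=0.147011
UUU: Ā=122.4189, payoff=42.9989, prob=0.252859
Price = Σ prob·payoff / R^3 = 13.201451 / 1.124864 = 11.7360

price = 11.7360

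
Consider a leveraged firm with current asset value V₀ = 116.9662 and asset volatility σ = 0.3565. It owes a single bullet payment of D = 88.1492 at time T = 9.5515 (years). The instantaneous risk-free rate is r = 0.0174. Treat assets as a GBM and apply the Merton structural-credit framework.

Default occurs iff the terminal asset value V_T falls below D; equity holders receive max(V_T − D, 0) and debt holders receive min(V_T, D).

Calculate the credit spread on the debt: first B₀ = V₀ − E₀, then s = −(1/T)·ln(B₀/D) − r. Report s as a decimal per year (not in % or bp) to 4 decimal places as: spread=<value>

spread=0.0362

Work the structural quantities from V₀ = 116.9662 against face 88.1492:
d₁ = [ln(V₀/D) + (r + σ²/2)T] / (σ√T)
   = [ln(116.9662/88.1492) + (0.0174 + 0.5·0.3565²)·9.5515] / (0.3565·√9.5515)
   = [0.282854 + 0.773157] / 1.101781 = 0.958458
d₂ = d₁ − σ√T = 0.958458 − 1.101781 = -0.143323
N(d₁) = 0.831084,  N(d₂) = 0.443018,  e^(−rT) = 0.846880
E₀ = V₀·N(d₁) − D·e^(−rT)·N(d₂)
   = 116.9662·0.831084 − 88.1492·0.846880·0.443018 = 64.136688
B₀ = V₀ − E₀ = 116.9662 − 64.136688 = 52.829512
spread = −(1/T)·ln(B₀/D) − r = −(1/9.5515)·ln(52.829512/88.1492) − 0.0174 = 0.03620005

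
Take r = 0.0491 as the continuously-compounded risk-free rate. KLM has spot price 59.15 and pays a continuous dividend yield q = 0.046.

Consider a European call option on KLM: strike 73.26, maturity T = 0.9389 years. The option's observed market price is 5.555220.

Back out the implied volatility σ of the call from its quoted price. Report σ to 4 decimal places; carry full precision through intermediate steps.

At σ = 0.4526 the Black–Scholes value reproduces the quote:
σ√T = 0.4526·√0.9389 = 0.438555
d₁ = (ln(S/K) + (r−q+σ²/2)T) / (σ√T) = (ln(59.15/73.26) + (0.0491−0.046+0.4526²/2)·0.9389) / 0.438555 = (-0.213938 + 0.099076) / 0.438555 = -0.261911
d₂ = d₁ − σ√T = -0.261911 − 0.438555 = -0.700466
e^{−rT} = 0.954946
e^{−qT} = 0.957730
N(d₁) = 0.396695,  N(d₂) = 0.241818
V = S·e^{−qT}·N(d₁) − K·e^{−rT}·N(d₂) = 22.472673 − 16.917453 = 5.555220 (the quoted price), and the Black–Scholes price is strictly increasing in σ, so σ is unique

sigma = 0.4526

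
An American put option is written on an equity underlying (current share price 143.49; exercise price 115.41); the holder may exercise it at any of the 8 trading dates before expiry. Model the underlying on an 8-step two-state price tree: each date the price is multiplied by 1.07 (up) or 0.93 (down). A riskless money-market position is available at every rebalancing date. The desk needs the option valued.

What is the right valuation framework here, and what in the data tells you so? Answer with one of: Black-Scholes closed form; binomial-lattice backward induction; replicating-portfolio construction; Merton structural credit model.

Key observation: the put (strike 115.41 on spot 143.49) is American-style on a 8-step discrete price model, so the early-exercise decision at every node requires stepwise backward valuation — a closed form cannot price the exercise right.

framework: binomial-lattice backward induction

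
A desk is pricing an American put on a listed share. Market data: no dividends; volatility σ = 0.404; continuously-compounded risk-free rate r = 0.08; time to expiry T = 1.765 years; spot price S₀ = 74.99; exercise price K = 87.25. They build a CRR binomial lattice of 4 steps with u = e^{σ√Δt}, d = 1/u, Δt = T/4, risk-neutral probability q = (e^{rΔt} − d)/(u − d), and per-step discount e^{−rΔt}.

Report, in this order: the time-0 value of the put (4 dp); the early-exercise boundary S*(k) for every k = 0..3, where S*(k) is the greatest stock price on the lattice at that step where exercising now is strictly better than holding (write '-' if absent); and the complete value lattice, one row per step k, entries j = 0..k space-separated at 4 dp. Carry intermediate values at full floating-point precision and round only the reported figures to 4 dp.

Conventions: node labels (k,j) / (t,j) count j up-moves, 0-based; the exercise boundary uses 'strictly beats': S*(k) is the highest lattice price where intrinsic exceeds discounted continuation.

Δt=0.44125  u=1.30782  d=0.76463  q=0.49946  discount=0.96532
step 4 (expiry): payoffs max(K−S,0) = 61.6165 43.4065 12.2600 0.0000 0.0000
step 3: (k=3,j=0): S=33.5241, K−S=53.7259, hold=50.6997 ⇒ V=53.7259 exercise | (k=3,j=1): S=57.3396, K−S=29.9104, hold=26.8842 ⇒ V=29.9104 exercise | (k=3,j=2): S=98.0736, K−S=0.0000, hold=5.9238 ⇒ V=5.9238 continue | (k=3,j=3): S=167.7451, K−S=0.0000, hold=0.0000 ⇒ V=0.0000 continue  boundary S*=57.3396
step 2: (k=2,j=0): S=43.8435, K−S=43.4065, hold=40.3803 ⇒ V=43.4065 exercise | (k=2,j=1): S=74.9900, K−S=12.2600, hold=17.3083 ⇒ V=17.3083 continue | (k=2,j=2): S=128.2629, K−S=0.0000, hold=2.8623 ⇒ V=2.8623 continue  boundary S*=43.8435
step 1: (k=1,j=0): S=57.3396, K−S=29.9104, hold=29.3182 ⇒ V=29.9104 exercise | (k=1,j=1): S=98.0736, K−S=0.0000, hold=9.7431 ⇒ V=9.7431 continue  boundary S*=57.3396
step 0: (k=0,j=0): S=74.9900, K−S=12.2600, hold=19.1497 ⇒ V=19.1497 continue  boundary S*=-

price = 19.1497
boundary = - 57.3396 43.8435 57.3396
tree:
19.1497
29.9104 9.7431
43.4065 17.3083 2.8623
53.7259 29.9104 5.9238 0.0000
61.6165 43.4065 12.2600 0.0000 0.0000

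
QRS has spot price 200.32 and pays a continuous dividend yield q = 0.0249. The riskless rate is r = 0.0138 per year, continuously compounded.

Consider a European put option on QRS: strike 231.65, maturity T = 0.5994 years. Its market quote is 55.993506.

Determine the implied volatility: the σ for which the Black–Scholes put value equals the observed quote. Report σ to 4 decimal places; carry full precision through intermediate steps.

sigma = 0.5759

At σ = 0.5759 the Black–Scholes value reproduces the quote:
σ√T = 0.5759·√0.5994 = 0.445867
d₁ = (ln(S/K) + (r−q+σ²/2)T) / (σ√T) = (ln(200.32/231.65) + (0.0138−0.0249+0.5759²/2)·0.5994) / 0.445867 = (-0.145312 + 0.092745) / 0.445867 = -0.117896
d₂ = d₁ − σ√T = -0.117896 − 0.445867 = -0.563764
e^{−rT} = 0.991762
e^{−qT} = 0.985186
N(−d₁) = 0.546925,  N(−d₂) = 0.713542
V = K·e^{−rT}·N(−d₂) − S·e^{−qT}·N(−d₁) = 163.930498 − 107.936992 = 55.993506 (the observed quote) — the price is monotone increasing in volatility, hence this σ is the only solution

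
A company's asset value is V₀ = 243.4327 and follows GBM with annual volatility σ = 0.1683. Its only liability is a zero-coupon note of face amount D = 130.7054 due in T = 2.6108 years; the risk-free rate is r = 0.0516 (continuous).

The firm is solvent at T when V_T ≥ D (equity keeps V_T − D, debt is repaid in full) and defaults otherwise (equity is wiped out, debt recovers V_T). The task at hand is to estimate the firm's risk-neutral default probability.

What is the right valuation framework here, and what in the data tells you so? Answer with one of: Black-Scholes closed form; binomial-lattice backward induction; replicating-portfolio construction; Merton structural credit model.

Key observation: with the firm-asset dynamics (V₀ = 243.4327) and a single zero-coupon liability of face 130.7054 given, debt value, spread, and default probability all derive from the option view of the balance sheet.

framework: Merton structural credit model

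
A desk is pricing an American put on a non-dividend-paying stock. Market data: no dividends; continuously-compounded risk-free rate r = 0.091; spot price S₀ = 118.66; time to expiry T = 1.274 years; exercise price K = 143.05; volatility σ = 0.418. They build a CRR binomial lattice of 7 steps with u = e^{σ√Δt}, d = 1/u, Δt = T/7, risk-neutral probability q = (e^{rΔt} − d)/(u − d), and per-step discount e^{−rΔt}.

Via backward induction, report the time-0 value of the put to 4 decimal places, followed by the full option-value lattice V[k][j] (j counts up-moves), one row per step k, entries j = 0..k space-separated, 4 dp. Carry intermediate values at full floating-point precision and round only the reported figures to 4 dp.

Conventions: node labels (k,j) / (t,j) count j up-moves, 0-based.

params: Δt=0.18200 u=1.19521 d=0.83667 q=0.50211 e^(-rΔt)=0.98357
t_7 payoffs: 108.9946 94.4007 73.5527 43.7707 1.2260 0.0000 0.0000 0.0000
k=6: node(6,0) S=40.7035 payoff=102.3465 vs cont=99.9969 → 102.3465 [stop]  node(6,1) S=58.1463 payoff=84.9037 vs cont=82.5540 → 84.9037 [stop]  node(6,2) S=83.0641 payoff=59.9859 vs cont=57.6362 → 59.9859 [stop]  node(6,3) S=118.6600 payoff=24.3900 vs cont=22.0403 → 24.3900 [stop]  node(6,4) S=169.5100 payoff=0.0000 vs cont=0.6004 → 0.6004 [wait]  node(6,5) S=242.1511 payoff=0.0000 vs cont=0.0000 → 0.0000 [wait]  node(6,6) S=345.9214 payoff=0.0000 vs cont=0.0000 → 0.0000 [wait]
k=5: node(5,0) S=48.6493 payoff=94.4007 vs cont=92.0510 → 94.4007 [stop]  node(5,1) S=69.4973 payoff=73.5527 vs cont=71.2030 → 73.5527 [stop]  node(5,2) S=99.2793 payoff=43.7707 vs cont=41.4210 → 43.7707 [stop]  node(5,3) S=141.8240 payoff=1.2260 vs cont=12.2405 → 12.2405 [wait]  node(5,4) S=202.6007 payoff=0.0000 vs cont=0.2940 → 0.2940 [wait]  node(5,5) S=289.4223 payoff=0.0000 vs cont=0.0000 → 0.0000 [wait]
k=4: node(4,0) S=58.1463 payoff=84.9037 vs cont=82.5540 → 84.9037 [stop]  node(4,1) S=83.0641 payoff=59.9859 vs cont=57.6362 → 59.9859 [stop]  node(4,2) S=118.6600 payoff=24.3900 vs cont=27.4800 → 27.4800 [wait]  node(4,3) S=169.5100 payoff=0.0000 vs cont=6.1395 → 6.1395 [wait]  node(4,4) S=242.1511 payoff=0.0000 vs cont=0.1440 → 0.1440 [wait]
k=3: node(3,0) S=69.4973 payoff=73.5527 vs cont=71.2030 → 73.5527 [stop]  node(3,1) S=99.2793 payoff=43.7707 vs cont=42.9470 → 43.7707 [stop]  node(3,2) S=141.8240 payoff=1.2260 vs cont=16.4893 → 16.4893 [wait]  node(3,3) S=202.6007 payoff=0.0000 vs cont=3.0776 → 3.0776 [wait]
k=2: node(2,0) S=83.0641 payoff=59.9859 vs cont=57.6362 → 59.9859 [stop]  node(2,1) S=118.6600 payoff=24.3900 vs cont=29.5783 → 29.5783 [wait]  node(2,2) S=169.5100 payoff=0.0000 vs cont=9.5949 → 9.5949 [wait]
k=1: node(1,0) S=99.2793 payoff=43.7707 vs cont=43.9833 → 43.9833 [wait]  node(1,1) S=141.8240 payoff=1.2260 vs cont=19.2233 → 19.2233 [wait]
k=0: node(0,0) S=118.6600 payoff=24.3900 vs cont=31.0328 → 31.0328 [wait]

price = 31.0328
tree:
31.0328
43.9833 19.2233
59.9859 29.5783 9.5949
73.5527 43.7707 16.4893 3.0776
84.9037 59.9859 27.4800 6.1395 0.1440
94.4007 73.5527 43.7707 12.2405 0.2940 0.0000
102.3465 84.9037 59.9859 24.3900 0.6004 0.0000 0.0000
108.9946 94.4007 73.5527 43.7707 1.2260 0.0000 0.0000 0.0000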